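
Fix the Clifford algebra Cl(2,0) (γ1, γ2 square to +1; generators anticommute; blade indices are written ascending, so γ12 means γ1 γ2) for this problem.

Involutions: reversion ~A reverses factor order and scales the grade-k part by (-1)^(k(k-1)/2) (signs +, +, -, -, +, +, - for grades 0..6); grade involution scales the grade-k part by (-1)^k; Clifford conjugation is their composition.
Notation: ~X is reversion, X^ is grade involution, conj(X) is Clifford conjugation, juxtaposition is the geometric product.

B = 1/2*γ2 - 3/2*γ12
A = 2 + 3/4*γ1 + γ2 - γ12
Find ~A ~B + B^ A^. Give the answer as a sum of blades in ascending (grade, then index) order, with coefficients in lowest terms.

first term: -1 - γ1 + 17/8*γ2 + 27/8*γ12
second term: -1 + γ1 - 17/8*γ2 - 27/8*γ12
Answer: -2


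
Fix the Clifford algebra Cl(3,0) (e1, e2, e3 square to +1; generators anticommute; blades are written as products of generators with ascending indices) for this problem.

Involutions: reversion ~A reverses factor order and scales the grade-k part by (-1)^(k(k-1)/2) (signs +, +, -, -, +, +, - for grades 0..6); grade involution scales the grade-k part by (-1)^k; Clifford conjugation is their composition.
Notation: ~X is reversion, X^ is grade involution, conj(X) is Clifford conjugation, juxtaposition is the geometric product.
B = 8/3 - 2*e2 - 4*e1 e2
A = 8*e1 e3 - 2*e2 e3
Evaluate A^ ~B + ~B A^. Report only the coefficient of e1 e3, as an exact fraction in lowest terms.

first term: -4*e3 + 88/3*e1 e3 + 80/3*e2 e3 + 16*e1 e2 e3
second term: 4*e3 + 40/3*e1 e3 - 112/3*e2 e3 + 16*e1 e2 e3
Answer: 128/3


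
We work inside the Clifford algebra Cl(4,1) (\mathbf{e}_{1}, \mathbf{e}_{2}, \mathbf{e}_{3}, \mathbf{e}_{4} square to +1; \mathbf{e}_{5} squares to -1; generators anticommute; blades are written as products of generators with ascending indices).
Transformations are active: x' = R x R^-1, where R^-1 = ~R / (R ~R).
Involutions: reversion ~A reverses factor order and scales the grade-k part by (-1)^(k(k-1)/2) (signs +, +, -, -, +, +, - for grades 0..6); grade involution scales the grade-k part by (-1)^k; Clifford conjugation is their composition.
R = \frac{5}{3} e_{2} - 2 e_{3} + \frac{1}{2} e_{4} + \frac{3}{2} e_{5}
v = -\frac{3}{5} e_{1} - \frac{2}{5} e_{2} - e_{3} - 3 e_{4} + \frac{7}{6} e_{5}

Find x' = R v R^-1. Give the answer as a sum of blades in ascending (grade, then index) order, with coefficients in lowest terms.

~R = \frac{5}{3} e_{2} - 2 e_{3} + \frac{1}{2} e_{4} + \frac{3}{2} e_{5}, and R ~R = \frac{43}{9}, so R^-1 = ~R / (\frac{43}{9}).
R v = -\frac{23}{12} + e_{1} e_{2} - \frac{6}{5} e_{1} e_{3} + \frac{3}{10} e_{1} e_{4} + \frac{9}{10} e_{1} e_{5} - \frac{37}{15} e_{2} e_{3} - \frac{24}{5} e_{2} e_{4} + \frac{229}{90} e_{2} e_{5} + \frac{13}{2} e_{3} e_{4} - \frac{5}{6} e_{3} e_{5} + \frac{61}{12} e_{4} e_{5}
Answer: \frac{3}{5} e_{1} - \frac{403}{430} e_{2} + \frac{112}{43} e_{3} + \frac{447}{172} e_{4} - \frac{1223}{516} e_{5}


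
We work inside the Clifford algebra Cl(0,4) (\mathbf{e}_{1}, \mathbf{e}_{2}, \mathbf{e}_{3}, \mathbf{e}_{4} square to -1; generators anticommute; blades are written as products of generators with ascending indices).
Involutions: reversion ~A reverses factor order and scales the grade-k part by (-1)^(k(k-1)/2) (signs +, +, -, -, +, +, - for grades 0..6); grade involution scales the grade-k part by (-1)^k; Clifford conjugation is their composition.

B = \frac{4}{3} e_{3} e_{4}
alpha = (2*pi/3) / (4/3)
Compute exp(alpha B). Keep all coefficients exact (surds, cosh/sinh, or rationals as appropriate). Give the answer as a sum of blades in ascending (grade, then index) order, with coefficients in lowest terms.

B^2 = (\frac{4}{3})^2*(e_{3} e_{4})^2 = \frac{16}{9}*(-1) = -\frac{16}{9} (a basis 2-blade squares to minus the product of its generators' squares).
B^2 = -\frac{16}{9} — B^2 < 0, so the exponential closes trigonometrically: l = \frac{4}{3}, alpha*l = \frac{2 \pi}{3}, so exp(alpha B) = cos(\frac{2 \pi}{3}) + (sin(\frac{2 \pi}{3})/(\frac{4}{3}))*B = - \frac{1}{2} + (\frac{3 \sqrt{3}}{8})*B.
Answer: - \frac{1}{2} + \frac{\sqrt{3}}{2} e_{3} e_{4}


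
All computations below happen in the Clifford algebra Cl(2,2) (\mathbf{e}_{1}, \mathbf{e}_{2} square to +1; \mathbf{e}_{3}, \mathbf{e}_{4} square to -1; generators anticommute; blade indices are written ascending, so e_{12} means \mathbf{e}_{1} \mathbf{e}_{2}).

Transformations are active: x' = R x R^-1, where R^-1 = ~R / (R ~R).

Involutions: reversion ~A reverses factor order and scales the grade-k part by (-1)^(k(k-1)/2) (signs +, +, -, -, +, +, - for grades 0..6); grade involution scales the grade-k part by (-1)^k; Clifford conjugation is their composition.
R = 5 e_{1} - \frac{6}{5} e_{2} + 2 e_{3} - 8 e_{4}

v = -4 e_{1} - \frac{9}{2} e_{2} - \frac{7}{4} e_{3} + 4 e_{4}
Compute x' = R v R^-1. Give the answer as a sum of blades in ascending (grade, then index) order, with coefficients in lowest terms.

~R = 5 e_{1} - \frac{6}{5} e_{2} + 2 e_{3} - 8 e_{4}, and R ~R = -\frac{1039}{25}, so R^-1 = ~R / (-\frac{1039}{25}).
R v = \frac{209}{10} - \frac{273}{10} e_{12} - \frac{3}{4} e_{13} - 12 e_{14} + \frac{111}{10} e_{23} - \frac{204}{5} e_{24} - 6 e_{34}
Answer: -\frac{1069}{1039} e_{1} + \frac{11859}{2078} e_{2} - \frac{1087}{4156} e_{3} + \frac{4204}{1039} e_{4}


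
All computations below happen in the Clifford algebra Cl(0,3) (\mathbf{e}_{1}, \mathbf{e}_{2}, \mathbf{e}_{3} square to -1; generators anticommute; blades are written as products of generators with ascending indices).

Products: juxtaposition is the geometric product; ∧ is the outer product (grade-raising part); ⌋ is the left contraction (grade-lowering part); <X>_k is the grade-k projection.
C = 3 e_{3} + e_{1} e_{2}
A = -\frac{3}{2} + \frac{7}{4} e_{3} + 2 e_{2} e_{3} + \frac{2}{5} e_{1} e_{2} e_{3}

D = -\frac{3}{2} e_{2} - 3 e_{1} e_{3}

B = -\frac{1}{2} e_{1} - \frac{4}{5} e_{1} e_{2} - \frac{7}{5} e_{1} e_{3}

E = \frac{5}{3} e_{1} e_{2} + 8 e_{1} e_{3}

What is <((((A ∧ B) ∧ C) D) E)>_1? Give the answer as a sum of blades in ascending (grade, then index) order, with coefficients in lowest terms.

step 1: \frac{3}{4} e_{1} + \frac{6}{5} e_{1} e_{2} + \frac{119}{40} e_{1} e_{3} - \frac{12}{5} e_{1} e_{2} e_{3}
step 2: \frac{9}{4} e_{1} e_{3} + \frac{18}{5} e_{1} e_{2} e_{3}
step 3: \frac{27}{4} - \frac{54}{5} e_{2} - \frac{27}{5} e_{1} e_{3} + \frac{27}{8} e_{1} e_{2} e_{3}
step 4: \frac{216}{5} - 18 e_{1} + 27 e_{2} - \frac{45}{8} e_{3} + \frac{45}{4} e_{1} e_{2} + 54 e_{1} e_{3} + 9 e_{2} e_{3} + \frac{432}{5} e_{1} e_{2} e_{3}
step 5: -18 e_{1} + 27 e_{2} - \frac{45}{8} e_{3}
Answer: -18 e_{1} + 27 e_{2} - \frac{45}{8} e_{3}


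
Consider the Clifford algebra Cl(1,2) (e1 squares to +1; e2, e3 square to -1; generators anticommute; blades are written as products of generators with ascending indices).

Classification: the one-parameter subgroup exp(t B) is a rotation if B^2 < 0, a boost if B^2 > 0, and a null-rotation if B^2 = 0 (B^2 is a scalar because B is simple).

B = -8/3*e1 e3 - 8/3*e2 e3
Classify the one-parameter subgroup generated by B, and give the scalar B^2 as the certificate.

B^2 term by term: the squares give (-8/3)^2*(e1 e3)^2 + (-8/3)^2*(e2 e3)^2 = 64/9*(+1) + 64/9*(-1) = 0 (each basis 2-blade squares to minus the product of its generators' squares); cross terms between blades sharing an index anticommute and cancel. So B^2 = 0.
Answer: null-rotation, certificate B^2 = 0. The class reads off the invariant scalar 0 directly.


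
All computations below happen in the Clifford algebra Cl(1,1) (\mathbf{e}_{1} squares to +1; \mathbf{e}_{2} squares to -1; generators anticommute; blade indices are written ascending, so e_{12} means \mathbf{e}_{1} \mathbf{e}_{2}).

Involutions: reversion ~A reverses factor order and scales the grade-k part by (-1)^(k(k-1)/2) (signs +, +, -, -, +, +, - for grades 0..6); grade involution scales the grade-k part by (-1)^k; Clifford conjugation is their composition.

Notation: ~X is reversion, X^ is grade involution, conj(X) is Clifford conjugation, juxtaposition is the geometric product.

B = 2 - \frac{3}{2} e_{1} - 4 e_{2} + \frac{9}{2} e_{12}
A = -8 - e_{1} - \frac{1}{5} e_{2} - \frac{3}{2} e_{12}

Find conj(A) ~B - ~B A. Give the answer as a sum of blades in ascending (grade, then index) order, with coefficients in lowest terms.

first term: -\frac{469}{20} + \frac{191}{10} e_{1} + \frac{603}{20} e_{2} + \frac{353}{10} e_{12}
second term: -\frac{171}{20} + \frac{151}{10} e_{1} + \frac{587}{20} e_{2} + \frac{293}{10} e_{12}
Answer: -\frac{149}{10} + 4 e_{1} + \frac{4}{5} e_{2} + 6 e_{12}


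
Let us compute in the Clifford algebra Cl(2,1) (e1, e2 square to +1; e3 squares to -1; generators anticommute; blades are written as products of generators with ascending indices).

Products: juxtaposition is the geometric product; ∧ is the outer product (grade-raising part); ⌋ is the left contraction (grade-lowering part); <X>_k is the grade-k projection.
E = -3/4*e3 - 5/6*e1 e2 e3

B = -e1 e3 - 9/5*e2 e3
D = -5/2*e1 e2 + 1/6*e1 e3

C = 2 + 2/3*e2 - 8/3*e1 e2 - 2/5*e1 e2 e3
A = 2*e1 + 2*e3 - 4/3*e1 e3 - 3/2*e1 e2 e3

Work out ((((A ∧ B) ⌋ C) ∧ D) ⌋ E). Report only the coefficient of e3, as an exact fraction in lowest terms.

step 1: -18/5*e1 e2 e3
step 2: 36/25
step 3: -18/5*e1 e2 + 6/25*e1 e3
step 4: 1/5*e2 - 3*e3
Answer: -3


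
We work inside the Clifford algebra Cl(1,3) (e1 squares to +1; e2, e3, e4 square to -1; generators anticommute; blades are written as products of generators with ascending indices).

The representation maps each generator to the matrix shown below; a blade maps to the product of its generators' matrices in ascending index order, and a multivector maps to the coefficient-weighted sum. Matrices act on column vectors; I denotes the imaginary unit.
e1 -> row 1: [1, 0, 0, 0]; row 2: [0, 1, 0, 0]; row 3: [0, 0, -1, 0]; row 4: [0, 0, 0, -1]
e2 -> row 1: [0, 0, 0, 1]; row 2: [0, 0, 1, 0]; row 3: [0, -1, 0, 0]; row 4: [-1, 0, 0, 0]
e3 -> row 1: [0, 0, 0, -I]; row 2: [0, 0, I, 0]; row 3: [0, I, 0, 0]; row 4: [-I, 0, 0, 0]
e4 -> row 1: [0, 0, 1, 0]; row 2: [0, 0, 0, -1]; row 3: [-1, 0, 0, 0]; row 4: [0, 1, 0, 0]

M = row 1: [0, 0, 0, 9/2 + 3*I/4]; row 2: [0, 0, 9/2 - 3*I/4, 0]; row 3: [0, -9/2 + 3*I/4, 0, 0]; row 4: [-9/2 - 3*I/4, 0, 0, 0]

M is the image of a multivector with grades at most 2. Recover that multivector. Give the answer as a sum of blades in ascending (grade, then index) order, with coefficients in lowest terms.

Method: the blade images are trace-orthogonal — tr(rho(e_A) rho(e_B)^-1) = 4 if A = B and 0 otherwise — and rho(e_A)^-1 = (e_A)^2 * rho(e_A) with (e_A)^2 = +1 or -1, so the coefficient of e_A in the preimage is (e_A)^2 * tr(M rho(e_A))/4.
Nonzero projections over blades of grade <= 2: e2: (e2)^2 = -1, tr(M rho(e2)) = -18, coefficient 9/2; e1 e3: (e1 e3)^2 = +1, tr(M rho(e1 e3)) = -3, coefficient -3/4. Every other blade of grade <= 2 projects to 0.
Answer: 9/2*e2 - 3/4*e1 e3


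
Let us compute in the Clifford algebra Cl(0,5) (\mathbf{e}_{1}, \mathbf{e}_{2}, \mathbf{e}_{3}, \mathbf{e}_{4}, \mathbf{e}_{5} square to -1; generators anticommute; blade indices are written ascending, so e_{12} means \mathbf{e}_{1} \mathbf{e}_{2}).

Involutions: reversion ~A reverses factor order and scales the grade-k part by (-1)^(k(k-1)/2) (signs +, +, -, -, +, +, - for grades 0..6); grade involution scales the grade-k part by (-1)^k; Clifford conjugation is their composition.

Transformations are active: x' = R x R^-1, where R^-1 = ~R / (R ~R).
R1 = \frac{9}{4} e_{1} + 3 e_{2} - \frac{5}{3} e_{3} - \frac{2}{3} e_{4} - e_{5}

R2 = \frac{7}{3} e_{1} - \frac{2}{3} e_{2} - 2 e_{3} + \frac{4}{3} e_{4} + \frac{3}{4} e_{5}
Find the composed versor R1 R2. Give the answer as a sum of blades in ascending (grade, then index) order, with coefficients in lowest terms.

Distribute over the terms of R1 (each basis-blade product reordered to ascending indices, repeated generators contracted through their squares):
(\frac{9}{4} e_{1}) R2 = -\frac{21}{4} - \frac{3}{2} e_{12} - \frac{9}{2} e_{13} + 3 e_{14} + \frac{27}{16} e_{15}
(3 e_{2}) R2 = 2 - 7 e_{12} - 6 e_{23} + 4 e_{24} + \frac{9}{4} e_{25}
(-\frac{5}{3} e_{3}) R2 = -\frac{10}{3} + \frac{35}{9} e_{13} - \frac{10}{9} e_{23} - \frac{20}{9} e_{34} - \frac{5}{4} e_{35}
(-\frac{2}{3} e_{4}) R2 = \frac{8}{9} + \frac{14}{9} e_{14} - \frac{4}{9} e_{24} - \frac{4}{3} e_{34} - \frac{1}{2} e_{45}
(-e_{5}) R2 = \frac{3}{4} + \frac{7}{3} e_{15} - \frac{2}{3} e_{25} - 2 e_{35} + \frac{4}{3} e_{45}
Summing the partial products and collecting blades:
Answer: -\frac{89}{18} - \frac{17}{2} e_{12} - \frac{11}{18} e_{13} + \frac{41}{9} e_{14} + \frac{193}{48} e_{15} - \frac{64}{9} e_{23} + \frac{32}{9} e_{24} + \frac{19}{12} e_{25} - \frac{32}{9} e_{34} - \frac{13}{4} e_{35} + \frac{5}{6} e_{45}


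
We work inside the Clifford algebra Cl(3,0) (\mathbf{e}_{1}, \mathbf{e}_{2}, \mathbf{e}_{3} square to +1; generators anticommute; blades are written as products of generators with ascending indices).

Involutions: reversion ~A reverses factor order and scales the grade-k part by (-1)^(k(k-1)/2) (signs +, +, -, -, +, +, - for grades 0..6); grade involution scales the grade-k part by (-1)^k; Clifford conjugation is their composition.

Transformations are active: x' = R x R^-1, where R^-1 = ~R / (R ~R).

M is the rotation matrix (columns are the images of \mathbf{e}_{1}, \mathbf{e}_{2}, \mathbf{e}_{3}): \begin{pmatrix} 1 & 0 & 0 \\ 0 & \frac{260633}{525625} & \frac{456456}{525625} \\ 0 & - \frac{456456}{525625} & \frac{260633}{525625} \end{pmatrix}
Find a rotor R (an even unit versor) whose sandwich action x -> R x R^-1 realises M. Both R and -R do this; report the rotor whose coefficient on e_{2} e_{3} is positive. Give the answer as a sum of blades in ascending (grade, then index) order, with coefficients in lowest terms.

Method: write R = a + b12*e_{1} e_{2} + b13*e_{1} e_{3} + b23*e_{2} e_{3} with a^2 + b12^2 + b13^2 + b23^2 = 1 (so R^-1 = ~R). Expanding the columns R e_j ~R gives tr M = 4a^2 - 1 and, from the antisymmetric part, M21 - M12 = -4a*b12, M13 - M31 = 4a*b13, M32 - M23 = -4a*b23.
Here tr M = \frac{1046891}{525625}, so a^2 = (1 + tr M)/4 = \frac{393129}{525625} and a = ±\frac{627}{725}. Taking a = \frac{627}{725}: M21 - M12 = 0, M13 - M31 = 0, M32 - M23 = -\frac{912912}{525625}, giving b12 = 0, b13 = 0, b23 = \frac{364}{725}, i.e. R = \frac{627}{725} + \frac{364}{725} e_{2} e_{3}.
Its e_{2} e_{3} coefficient is already positive.
Answer: \frac{627}{725} + \frac{364}{725} e_{2} e_{3}. Why the constraint matters: R and -R act identically through the sandwich — M has trace \frac{1046891}{525625} either way — so only the sign condition on e_{2} e_{3} picks one of the two preimages.


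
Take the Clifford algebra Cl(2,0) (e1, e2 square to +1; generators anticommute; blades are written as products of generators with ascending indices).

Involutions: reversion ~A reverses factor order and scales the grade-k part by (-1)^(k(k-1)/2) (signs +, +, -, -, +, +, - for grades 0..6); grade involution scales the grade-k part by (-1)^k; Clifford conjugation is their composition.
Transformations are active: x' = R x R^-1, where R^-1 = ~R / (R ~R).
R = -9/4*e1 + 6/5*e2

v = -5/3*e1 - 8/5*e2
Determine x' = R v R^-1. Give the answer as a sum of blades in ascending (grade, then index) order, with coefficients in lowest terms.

~R = -9/4*e1 + 6/5*e2, and R ~R = 2601/400, so R^-1 = ~R / (2601/400).
R v = 183/100 + 28/5*e1 e2
Answer: 347/867*e1 + 3288/1445*e2


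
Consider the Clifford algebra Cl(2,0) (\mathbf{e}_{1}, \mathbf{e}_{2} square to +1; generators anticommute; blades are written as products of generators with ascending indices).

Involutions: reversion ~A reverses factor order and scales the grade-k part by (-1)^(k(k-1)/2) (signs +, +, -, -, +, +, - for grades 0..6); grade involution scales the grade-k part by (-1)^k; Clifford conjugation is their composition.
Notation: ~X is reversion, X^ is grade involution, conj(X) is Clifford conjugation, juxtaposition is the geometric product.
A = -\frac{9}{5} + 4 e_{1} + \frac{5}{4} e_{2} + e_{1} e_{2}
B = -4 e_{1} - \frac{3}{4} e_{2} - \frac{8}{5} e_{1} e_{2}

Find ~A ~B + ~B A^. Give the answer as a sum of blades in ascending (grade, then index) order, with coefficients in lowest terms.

first term: -\frac{1227}{80} + \frac{119}{20} e_{1} + \frac{15}{4} e_{2} - \frac{22}{25} e_{1} e_{2}
second term: \frac{1227}{80} + \frac{119}{20} e_{1} + \frac{15}{4} e_{2} - \frac{22}{25} e_{1} e_{2}
Answer: \frac{119}{10} e_{1} + \frac{15}{2} e_{2} - \frac{44}{25} e_{1} e_{2}


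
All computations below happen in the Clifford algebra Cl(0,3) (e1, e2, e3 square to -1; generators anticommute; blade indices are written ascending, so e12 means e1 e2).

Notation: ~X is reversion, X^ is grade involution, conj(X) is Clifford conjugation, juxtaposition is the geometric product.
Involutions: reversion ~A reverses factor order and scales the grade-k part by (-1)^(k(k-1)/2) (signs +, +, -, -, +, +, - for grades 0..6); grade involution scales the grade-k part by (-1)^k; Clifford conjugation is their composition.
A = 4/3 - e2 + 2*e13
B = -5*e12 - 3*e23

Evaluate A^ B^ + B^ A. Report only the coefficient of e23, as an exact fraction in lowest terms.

first term: -5*e1 + 3*e3 - 38/3*e12 + 6*e23
second term: -5*e1 + 3*e3 - 2/3*e12 - 14*e23
Answer: -8


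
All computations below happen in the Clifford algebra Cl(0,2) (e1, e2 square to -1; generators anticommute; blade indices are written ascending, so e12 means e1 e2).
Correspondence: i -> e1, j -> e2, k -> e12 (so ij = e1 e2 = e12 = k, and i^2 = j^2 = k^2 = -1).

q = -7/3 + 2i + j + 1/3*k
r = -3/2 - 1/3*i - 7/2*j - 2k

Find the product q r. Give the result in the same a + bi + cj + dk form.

In blades: q = -7/3 + 2*e1 + e2 + 1/3*e12, r = -3/2 - 1/3*e1 - 7/2*e2 - 2*e12.
Distribute q over r term by term (generator squares from the signature, products reordered to ascending indices): (-7/3)*r = 7/2 + 7/9*e1 + 49/6*e2 + 14/3*e12; (2*e1)*r = 2/3 - 3*e1 + 4*e2 - 7*e12; (e2)*r = 7/2 - 2*e1 - 3/2*e2 + 1/3*e12; (1/3*e12)*r = 2/3 + 7/6*e1 - 1/9*e2 - 1/2*e12.
Sum: 25/3 - 55/18*e1 + 95/9*e2 - 5/2*e12; translating back through the correspondence:
Answer: 25/3 - 55/18*i + 95/9*j - 5/2*k


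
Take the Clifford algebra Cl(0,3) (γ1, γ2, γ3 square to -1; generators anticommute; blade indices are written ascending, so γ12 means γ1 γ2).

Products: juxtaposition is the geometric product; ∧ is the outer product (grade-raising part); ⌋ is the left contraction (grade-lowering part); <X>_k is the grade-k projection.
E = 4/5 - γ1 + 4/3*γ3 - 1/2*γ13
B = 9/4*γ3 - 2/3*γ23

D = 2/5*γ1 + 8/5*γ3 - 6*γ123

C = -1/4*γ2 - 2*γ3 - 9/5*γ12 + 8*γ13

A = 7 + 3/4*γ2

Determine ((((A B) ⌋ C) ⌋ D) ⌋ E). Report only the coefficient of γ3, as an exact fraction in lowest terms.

step 1: 65/4*γ3 - 143/48*γ23
step 2: 65/2 + 130*γ1
step 3: -52 + 13*γ1 + 52*γ3 + 780*γ23 - 195*γ123
step 4: -1469/15 + 26*γ1 - 377/6*γ3 + 26*γ13
Answer: -377/6


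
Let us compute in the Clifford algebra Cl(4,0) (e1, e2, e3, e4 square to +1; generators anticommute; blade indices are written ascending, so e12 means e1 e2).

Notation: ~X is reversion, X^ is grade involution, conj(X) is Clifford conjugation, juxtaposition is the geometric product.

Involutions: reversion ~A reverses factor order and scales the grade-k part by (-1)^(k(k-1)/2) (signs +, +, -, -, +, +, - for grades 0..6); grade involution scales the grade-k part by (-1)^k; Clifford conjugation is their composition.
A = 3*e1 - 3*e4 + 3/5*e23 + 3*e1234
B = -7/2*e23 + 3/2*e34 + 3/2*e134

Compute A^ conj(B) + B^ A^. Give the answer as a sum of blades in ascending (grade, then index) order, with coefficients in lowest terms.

first term: -21/10 + 9/2*e2 + 9/2*e3 + 9/2*e12 + 9/2*e13 - 21/2*e14 - 9/10*e24 - 9/2*e34 - 21/2*e123 + 9/10*e124 + 9/2*e134 + 21/2*e234
second term: 21/10 + 9/2*e2 + 9/2*e3 - 9/2*e12 - 9/2*e13 + 21/2*e14 - 9/10*e24 + 9/2*e34 + 21/2*e123 + 9/10*e124 - 9/2*e134 - 21/2*e234
Answer: 9*e2 + 9*e3 - 9/5*e24 + 9/5*e124


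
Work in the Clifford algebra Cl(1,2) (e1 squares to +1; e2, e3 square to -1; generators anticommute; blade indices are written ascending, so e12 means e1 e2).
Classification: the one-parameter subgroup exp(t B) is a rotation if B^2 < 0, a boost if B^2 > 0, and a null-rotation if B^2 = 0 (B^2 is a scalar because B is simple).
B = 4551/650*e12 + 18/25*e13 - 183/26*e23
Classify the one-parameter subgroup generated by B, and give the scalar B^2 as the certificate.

B^2 term by term: the squares give (4551/650)^2*(e12)^2 + (18/25)^2*(e13)^2 + (-183/26)^2*(e23)^2 = 20711601/422500*(+1) + 324/625*(+1) + 33489/676*(-1) = 0 (each basis 2-blade squares to minus the product of its generators' squares); cross terms between blades sharing an index anticommute and cancel. So B^2 = 0.
Answer: null-rotation, certificate B^2 = 0. Key observation: B^2 = 0 is a conjugation invariant, so its sign decides the class regardless of the surface form of B.


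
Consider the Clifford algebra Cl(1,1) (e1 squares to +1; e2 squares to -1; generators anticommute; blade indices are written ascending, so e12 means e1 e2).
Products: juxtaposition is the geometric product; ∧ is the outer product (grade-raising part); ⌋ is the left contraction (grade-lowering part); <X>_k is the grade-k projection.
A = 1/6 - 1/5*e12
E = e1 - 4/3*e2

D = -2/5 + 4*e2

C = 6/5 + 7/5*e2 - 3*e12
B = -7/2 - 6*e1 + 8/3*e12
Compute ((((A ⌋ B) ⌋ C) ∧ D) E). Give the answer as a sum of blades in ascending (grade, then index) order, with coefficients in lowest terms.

step 1: -67/60 - e1 + 4/9*e12
step 2: -401/150 + 431/300*e2 + 67/20*e12
step 3: 401/375 - 2817/250*e2 - 67/50*e12
step 4: -1878/125 - 269/375*e1 - 193/2250*e2 + 2817/250*e12
Answer: -1878/125 - 269/375*e1 - 193/2250*e2 + 2817/250*e12


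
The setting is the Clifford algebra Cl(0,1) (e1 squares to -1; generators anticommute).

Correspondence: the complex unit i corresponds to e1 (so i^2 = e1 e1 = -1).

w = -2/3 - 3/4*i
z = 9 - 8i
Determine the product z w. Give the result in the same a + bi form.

In blades: z = 9 - 8*e1, w = -2/3 - 3/4*e1.
Distribute z over w term by term (generator squares from the signature, products reordered to ascending indices): (9)*w = -6 - 27/4*e1; (-8*e1)*w = -6 + 16/3*e1.
Sum: -12 - 17/12*e1; translating back through the correspondence:
Answer: -12 - 17/12*i


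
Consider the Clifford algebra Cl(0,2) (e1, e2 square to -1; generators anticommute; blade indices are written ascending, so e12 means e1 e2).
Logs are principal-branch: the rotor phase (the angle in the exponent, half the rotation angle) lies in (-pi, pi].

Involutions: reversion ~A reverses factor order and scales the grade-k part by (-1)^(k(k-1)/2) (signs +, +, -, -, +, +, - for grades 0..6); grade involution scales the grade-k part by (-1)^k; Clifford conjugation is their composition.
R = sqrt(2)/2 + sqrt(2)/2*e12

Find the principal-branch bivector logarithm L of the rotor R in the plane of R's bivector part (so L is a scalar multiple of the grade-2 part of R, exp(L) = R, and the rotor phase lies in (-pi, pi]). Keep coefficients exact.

The scalar part of R is sqrt(2)/2, and that scalar determines the rotor phase on the principal branch; recovering the unit plane as bivector-part over sine of the phase gives L = phase * plane.
Concretely: cos(phase) = sqrt(2)/2 gives phase = ±pi/4, and since phase/sin(phase) is even the sign is immaterial: L = (phase/sin(phase)) * <R>_2 = (sqrt(2)*pi/4) * <R>_2.
Answer: pi/4*e12


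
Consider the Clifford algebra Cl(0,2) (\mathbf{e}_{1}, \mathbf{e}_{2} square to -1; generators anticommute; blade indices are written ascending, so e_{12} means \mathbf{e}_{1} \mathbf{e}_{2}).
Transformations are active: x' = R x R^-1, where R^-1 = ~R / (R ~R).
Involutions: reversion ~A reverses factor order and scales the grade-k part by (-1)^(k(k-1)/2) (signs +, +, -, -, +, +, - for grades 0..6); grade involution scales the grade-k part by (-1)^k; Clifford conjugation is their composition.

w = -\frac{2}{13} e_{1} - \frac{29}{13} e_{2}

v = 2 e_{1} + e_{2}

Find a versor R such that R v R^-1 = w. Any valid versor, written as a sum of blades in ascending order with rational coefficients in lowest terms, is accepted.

Equal squares first: v^2 = w^2 = -5. Then v + w = \frac{24}{13} e_{1} - \frac{16}{13} e_{2} is a versor taking v to w, provided it is invertible.
Answer: \frac{24}{13} e_{1} - \frac{16}{13} e_{2}


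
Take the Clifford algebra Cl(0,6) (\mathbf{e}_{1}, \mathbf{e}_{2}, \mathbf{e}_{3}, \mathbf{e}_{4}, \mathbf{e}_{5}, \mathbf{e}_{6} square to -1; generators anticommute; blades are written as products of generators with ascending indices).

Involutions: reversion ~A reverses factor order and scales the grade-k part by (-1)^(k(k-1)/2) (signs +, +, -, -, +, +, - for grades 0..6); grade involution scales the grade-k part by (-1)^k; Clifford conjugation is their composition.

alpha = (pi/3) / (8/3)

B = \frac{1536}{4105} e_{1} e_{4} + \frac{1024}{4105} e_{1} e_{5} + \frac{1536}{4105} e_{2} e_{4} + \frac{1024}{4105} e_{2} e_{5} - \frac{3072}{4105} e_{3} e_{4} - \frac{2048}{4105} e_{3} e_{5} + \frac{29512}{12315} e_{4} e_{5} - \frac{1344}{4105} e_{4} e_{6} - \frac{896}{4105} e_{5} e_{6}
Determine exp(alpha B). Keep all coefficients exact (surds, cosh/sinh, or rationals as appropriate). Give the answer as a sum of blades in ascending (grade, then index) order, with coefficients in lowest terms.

B^2 term by term: the squares give (\frac{1536}{4105})^2*(e_{1} e_{4})^2 + (\frac{1024}{4105})^2*(e_{1} e_{5})^2 + (\frac{1536}{4105})^2*(e_{2} e_{4})^2 + (\frac{1024}{4105})^2*(e_{2} e_{5})^2 + (-\frac{3072}{4105})^2*(e_{3} e_{4})^2 + (-\frac{2048}{4105})^2*(e_{3} e_{5})^2 + (\frac{29512}{12315})^2*(e_{4} e_{5})^2 + (-\frac{1344}{4105})^2*(e_{4} e_{6})^2 + (-\frac{896}{4105})^2*(e_{5} e_{6})^2 = \frac{2359296}{16851025}*(-1) + \frac{1048576}{16851025}*(-1) + \frac{2359296}{16851025}*(-1) + \frac{1048576}{16851025}*(-1) + \frac{9437184}{16851025}*(-1) + \frac{4194304}{16851025}*(-1) + \frac{870958144}{151659225}*(-1) + \frac{1806336}{16851025}*(-1) + \frac{802816}{16851025}*(-1) = -\frac{64}{9} (each basis 2-blade squares to minus the product of its generators' squares); cross terms between blades sharing an index anticommute and cancel; the commuting (index-disjoint) pairs give grade-4 terms 2*c*c'*(blade product), which cancel blade by blade — e_{1} e_{2} e_{4} e_{5}: -\frac{3145728}{16851025} + \frac{3145728}{16851025} = 0; e_{1} e_{3} e_{4} e_{5}: \frac{6291456}{16851025} - \frac{6291456}{16851025} = 0; e_{1} e_{4} e_{5} e_{6}: -\frac{2752512}{16851025} + \frac{2752512}{16851025} = 0; e_{2} e_{3} e_{4} e_{5}: \frac{6291456}{16851025} - \frac{6291456}{16851025} = 0; e_{2} e_{4} e_{5} e_{6}: -\frac{2752512}{16851025} + \frac{2752512}{16851025} = 0; e_{3} e_{4} e_{5} e_{6}: \frac{5505024}{16851025} - \frac{5505024}{16851025} = 0 — confirming B is simple. So B^2 = -\frac{64}{9}.
B^2 = -\frac{64}{9} — B^2 < 0, so the exponential closes trigonometrically: l = \frac{8}{3}, alpha*l = \frac{\pi}{3}, so exp(alpha B) = cos(\frac{\pi}{3}) + (sin(\frac{\pi}{3})/(\frac{8}{3}))*B = \frac{1}{2} + (\frac{3 \sqrt{3}}{16})*B.
Answer: \frac{1}{2} + \frac{288 \sqrt{3}}{4105} e_{1} e_{4} + \frac{192 \sqrt{3}}{4105} e_{1} e_{5} + \frac{288 \sqrt{3}}{4105} e_{2} e_{4} + \frac{192 \sqrt{3}}{4105} e_{2} e_{5} - \frac{576 \sqrt{3}}{4105} e_{3} e_{4} - \frac{384 \sqrt{3}}{4105} e_{3} e_{5} + \frac{3689 \sqrt{3}}{8210} e_{4} e_{5} - \frac{252 \sqrt{3}}{4105} e_{4} e_{6} - \frac{168 \sqrt{3}}{4105} e_{5} e_{6}


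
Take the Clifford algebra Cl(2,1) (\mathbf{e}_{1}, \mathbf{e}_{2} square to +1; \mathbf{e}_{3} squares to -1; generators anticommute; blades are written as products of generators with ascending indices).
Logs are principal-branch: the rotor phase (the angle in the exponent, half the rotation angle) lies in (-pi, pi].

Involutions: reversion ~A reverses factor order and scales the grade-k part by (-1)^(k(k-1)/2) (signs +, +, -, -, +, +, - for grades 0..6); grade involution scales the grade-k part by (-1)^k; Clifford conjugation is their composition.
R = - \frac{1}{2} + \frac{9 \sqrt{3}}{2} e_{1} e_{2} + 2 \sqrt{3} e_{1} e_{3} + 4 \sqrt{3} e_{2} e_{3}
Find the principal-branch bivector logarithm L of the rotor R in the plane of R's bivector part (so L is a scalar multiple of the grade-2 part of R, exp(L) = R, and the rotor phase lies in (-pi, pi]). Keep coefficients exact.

The scalar part of R is - \frac{1}{2}, which pins the rotor phase on the principal branch; dividing the bivector part by the sine of that phase recovers the unit plane, and L is the phase times that plane.
Concretely: cos(phase) = - \frac{1}{2} gives phase = ±\frac{2 \pi}{3}, and since phase/sin(phase) is even the sign is immaterial: L = (phase/sin(phase)) * <R>_2 = (\frac{4 \sqrt{3} \pi}{9}) * <R>_2.
Answer: 6 \pi e_{1} e_{2} + \frac{8 \pi}{3} e_{1} e_{3} + \frac{16 \pi}{3} e_{2} e_{3}


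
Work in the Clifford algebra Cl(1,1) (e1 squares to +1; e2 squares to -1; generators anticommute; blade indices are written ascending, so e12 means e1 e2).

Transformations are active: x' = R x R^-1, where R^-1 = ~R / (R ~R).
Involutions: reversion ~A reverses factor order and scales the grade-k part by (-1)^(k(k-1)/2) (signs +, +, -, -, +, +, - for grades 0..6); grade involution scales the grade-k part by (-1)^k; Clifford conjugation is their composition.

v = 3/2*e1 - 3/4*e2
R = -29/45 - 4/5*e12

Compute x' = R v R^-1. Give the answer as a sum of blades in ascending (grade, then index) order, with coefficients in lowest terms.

~R = -29/45 + 4/5*e12, and R ~R = -91/405, so R^-1 = ~R / (-91/405).
R v = -47/30*e1 + 101/60*e2
Answer: -9543/910*e1 + 18939/1820*e2


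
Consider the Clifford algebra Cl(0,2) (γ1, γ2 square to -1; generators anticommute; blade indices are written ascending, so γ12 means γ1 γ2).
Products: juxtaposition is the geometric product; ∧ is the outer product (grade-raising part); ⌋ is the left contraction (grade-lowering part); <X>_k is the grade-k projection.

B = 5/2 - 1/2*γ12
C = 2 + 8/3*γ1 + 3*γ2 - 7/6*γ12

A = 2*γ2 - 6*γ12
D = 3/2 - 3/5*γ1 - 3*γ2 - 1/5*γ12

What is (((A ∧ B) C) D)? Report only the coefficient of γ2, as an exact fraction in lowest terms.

step 1: 5*γ2 - 15*γ12
step 2: -65/2 + 235/6*γ1 - 30*γ2 - 130/3*γ12
step 3: -1487/12 - 183/4*γ1 + 259/3*γ2 - 194*γ12
Answer: 259/3


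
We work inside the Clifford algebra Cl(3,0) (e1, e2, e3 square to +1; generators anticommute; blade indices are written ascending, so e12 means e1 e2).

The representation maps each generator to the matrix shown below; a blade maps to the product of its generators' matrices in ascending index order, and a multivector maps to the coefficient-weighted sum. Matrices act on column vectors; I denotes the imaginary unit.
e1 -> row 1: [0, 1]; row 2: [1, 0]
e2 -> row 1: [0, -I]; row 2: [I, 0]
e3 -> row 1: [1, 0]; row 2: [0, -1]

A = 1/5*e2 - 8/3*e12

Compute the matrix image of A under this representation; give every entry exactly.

Bivector images (products of the table entries): rho(e12) = rho(e1)rho(e2) = row 1: [I, 0]; row 2: [0, -I].
M = (1/5)*rho(e2) + (-8/3)*rho(e12), summed entrywise:
Answer: row 1: [-8*I/3, -I/5]; row 2: [I/5, 8*I/3]


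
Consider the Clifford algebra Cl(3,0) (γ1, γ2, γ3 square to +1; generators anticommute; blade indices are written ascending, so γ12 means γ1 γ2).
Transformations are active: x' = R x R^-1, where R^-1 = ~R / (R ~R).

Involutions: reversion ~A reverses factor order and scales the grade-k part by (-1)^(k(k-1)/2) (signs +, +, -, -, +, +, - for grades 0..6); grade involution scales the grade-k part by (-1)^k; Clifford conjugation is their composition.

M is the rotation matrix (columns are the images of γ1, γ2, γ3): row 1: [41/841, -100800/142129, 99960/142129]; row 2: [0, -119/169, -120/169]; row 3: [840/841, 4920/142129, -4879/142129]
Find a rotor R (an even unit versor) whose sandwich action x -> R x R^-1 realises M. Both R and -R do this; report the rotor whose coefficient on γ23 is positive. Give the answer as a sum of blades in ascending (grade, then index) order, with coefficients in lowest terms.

Method: write R = a + b12*γ12 + b13*γ13 + b23*γ23 with a^2 + b12^2 + b13^2 + b23^2 = 1 (so R^-1 = ~R). Expanding the columns R e_j ~R gives tr M = 4a^2 - 1 and, from the antisymmetric part, M21 - M12 = -4a*b12, M13 - M31 = 4a*b13, M32 - M23 = -4a*b23.
Here tr M = -98029/142129, so a^2 = (1 + tr M)/4 = 11025/142129 and a = ±105/377. Taking a = 105/377: M21 - M12 = 100800/142129, M13 - M31 = -42000/142129, M32 - M23 = 105840/142129, giving b12 = -240/377, b13 = -100/377, b23 = -252/377, i.e. R = 105/377 - 240/377*γ12 - 100/377*γ13 - 252/377*γ23.
Its γ23 coefficient is negative, so report the other preimage -R.
Answer: -105/377 + 240/377*γ12 + 100/377*γ13 + 252/377*γ23. Why the constraint matters: R and -R act identically through the sandwich — M has trace -98029/142129 either way — so only the sign condition on γ23 picks one of the two preimages.


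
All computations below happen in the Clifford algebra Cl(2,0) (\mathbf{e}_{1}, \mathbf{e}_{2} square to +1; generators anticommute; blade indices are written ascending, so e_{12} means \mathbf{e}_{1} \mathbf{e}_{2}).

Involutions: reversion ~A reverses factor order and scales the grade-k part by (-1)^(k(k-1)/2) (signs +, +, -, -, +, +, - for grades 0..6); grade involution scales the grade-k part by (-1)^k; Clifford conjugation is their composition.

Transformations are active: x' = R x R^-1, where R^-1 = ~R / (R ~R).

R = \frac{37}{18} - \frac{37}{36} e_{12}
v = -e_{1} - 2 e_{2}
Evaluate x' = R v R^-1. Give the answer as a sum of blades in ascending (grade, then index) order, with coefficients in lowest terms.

~R = \frac{37}{18} + \frac{37}{36} e_{12}, and R ~R = \frac{6845}{1296}, so R^-1 = ~R / (\frac{6845}{1296}).
R v = -\frac{185}{36} e_{2}
Answer: e_{1} - 2 e_{2}


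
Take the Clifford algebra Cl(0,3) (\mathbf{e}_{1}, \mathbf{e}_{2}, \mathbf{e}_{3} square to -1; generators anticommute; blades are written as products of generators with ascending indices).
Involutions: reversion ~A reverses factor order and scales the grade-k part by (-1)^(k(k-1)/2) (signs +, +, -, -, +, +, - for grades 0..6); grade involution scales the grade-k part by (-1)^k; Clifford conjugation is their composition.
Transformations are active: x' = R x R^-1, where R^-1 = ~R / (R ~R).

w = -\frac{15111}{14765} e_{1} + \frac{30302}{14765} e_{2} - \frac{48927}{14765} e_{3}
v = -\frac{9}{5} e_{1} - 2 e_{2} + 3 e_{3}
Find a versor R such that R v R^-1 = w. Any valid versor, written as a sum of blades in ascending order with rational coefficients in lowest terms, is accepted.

The midline construction: v and w both square to -\frac{406}{25}, so reflecting in their sum -\frac{41688}{14765} e_{1} + \frac{772}{14765} e_{2} - \frac{4632}{14765} e_{3} exchanges them.
Answer: -\frac{41688}{14765} e_{1} + \frac{772}{14765} e_{2} - \frac{4632}{14765} e_{3}


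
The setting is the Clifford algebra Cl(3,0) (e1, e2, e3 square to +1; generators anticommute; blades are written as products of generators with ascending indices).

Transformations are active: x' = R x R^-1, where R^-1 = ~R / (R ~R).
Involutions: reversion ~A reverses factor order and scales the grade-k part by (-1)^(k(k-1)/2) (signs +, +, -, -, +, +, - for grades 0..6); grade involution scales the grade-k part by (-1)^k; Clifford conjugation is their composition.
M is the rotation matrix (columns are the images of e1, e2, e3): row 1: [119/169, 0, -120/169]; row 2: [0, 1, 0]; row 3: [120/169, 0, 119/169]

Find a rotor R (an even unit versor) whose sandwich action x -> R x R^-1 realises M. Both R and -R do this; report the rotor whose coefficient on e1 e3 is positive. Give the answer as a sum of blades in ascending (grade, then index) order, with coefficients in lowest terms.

Method: write R = a + b12*e1 e2 + b13*e1 e3 + b23*e2 e3 with a^2 + b12^2 + b13^2 + b23^2 = 1 (so R^-1 = ~R). Expanding the columns R e_j ~R gives tr M = 4a^2 - 1 and, from the antisymmetric part, M21 - M12 = -4a*b12, M13 - M31 = 4a*b13, M32 - M23 = -4a*b23.
Here tr M = 407/169, so a^2 = (1 + tr M)/4 = 144/169 and a = ±12/13. Taking a = 12/13: M21 - M12 = 0, M13 - M31 = -240/169, M32 - M23 = 0, giving b12 = 0, b13 = -5/13, b23 = 0, i.e. R = 12/13 - 5/13*e1 e3.
Its e1 e3 coefficient is negative, so report the other preimage -R.
Answer: -12/13 + 5/13*e1 e3. Key observation: the double cover Spin(3) -> SO(3) sends R and -R to the same matrix (trace 407/169 here), so the stated sign of the e1 e3 coefficient is what selects one sheet.


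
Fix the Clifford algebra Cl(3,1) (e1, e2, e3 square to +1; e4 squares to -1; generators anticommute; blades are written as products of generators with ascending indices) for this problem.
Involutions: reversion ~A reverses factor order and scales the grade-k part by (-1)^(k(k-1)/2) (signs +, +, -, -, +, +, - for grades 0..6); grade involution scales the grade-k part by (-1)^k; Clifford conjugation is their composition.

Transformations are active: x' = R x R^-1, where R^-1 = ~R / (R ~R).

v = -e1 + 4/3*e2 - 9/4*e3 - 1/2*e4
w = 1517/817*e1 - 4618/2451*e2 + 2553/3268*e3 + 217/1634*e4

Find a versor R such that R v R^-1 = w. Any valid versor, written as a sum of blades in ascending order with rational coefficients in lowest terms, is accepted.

The midline construction: v and w both square to 1093/144, so reflecting in their sum 700/817*e1 - 450/817*e2 - 1200/817*e3 - 300/817*e4 exchanges them.
Answer: 700/817*e1 - 450/817*e2 - 1200/817*e3 - 300/817*e4


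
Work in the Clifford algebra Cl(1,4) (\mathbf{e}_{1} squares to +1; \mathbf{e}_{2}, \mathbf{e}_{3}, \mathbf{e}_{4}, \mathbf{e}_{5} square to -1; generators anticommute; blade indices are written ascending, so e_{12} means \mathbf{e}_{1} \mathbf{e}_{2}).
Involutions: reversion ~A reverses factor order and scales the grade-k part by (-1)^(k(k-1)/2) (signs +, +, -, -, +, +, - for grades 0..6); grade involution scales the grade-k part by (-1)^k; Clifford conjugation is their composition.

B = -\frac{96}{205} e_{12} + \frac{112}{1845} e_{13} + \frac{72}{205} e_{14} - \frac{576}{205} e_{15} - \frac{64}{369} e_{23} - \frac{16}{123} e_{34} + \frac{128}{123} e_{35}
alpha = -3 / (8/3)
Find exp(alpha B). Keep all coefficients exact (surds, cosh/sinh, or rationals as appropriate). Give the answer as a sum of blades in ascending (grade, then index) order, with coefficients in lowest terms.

B^2 term by term: the squares give (-\frac{96}{205})^2*(e_{12})^2 + (\frac{112}{1845})^2*(e_{13})^2 + (\frac{72}{205})^2*(e_{14})^2 + (-\frac{576}{205})^2*(e_{15})^2 + (-\frac{64}{369})^2*(e_{23})^2 + (-\frac{16}{123})^2*(e_{34})^2 + (\frac{128}{123})^2*(e_{35})^2 = \frac{9216}{42025}*(+1) + \frac{12544}{3404025}*(+1) + \frac{5184}{42025}*(+1) + \frac{331776}{42025}*(+1) + \frac{4096}{136161}*(-1) + \frac{256}{15129}*(-1) + \frac{16384}{15129}*(-1) = \frac{64}{9} (each basis 2-blade squares to minus the product of its generators' squares); cross terms between blades sharing an index anticommute and cancel; the commuting (index-disjoint) pairs give grade-4 terms 2*c*c'*(blade product), which cancel blade by blade — e_{1234}: \frac{1024}{8405} - \frac{1024}{8405} = 0; e_{1235}: -\frac{8192}{8405} + \frac{8192}{8405} = 0; e_{1345}: -\frac{6144}{8405} + \frac{6144}{8405} = 0 — confirming B is simple. So B^2 = \frac{64}{9}.
B^2 = \frac{64}{9} — the positive square puts this in the hyperbolic regime; l = \frac{8}{3}, alpha*l = -3, so exp(alpha B) = cosh(-3) + (sinh(-3)/(\frac{8}{3}))*B = \cosh{\left(3 \right)} + (- \frac{3 \sinh{\left(3 \right)}}{8})*B.
Answer: \cosh{\left(3 \right)} + \frac{36 \sinh{\left(3 \right)}}{205} e_{12} - \frac{14 \sinh{\left(3 \right)}}{615} e_{13} - \frac{27 \sinh{\left(3 \right)}}{205} e_{14} + \frac{216 \sinh{\left(3 \right)}}{205} e_{15} + \frac{8 \sinh{\left(3 \right)}}{123} e_{23} + \frac{2 \sinh{\left(3 \right)}}{41} e_{34} - \frac{16 \sinh{\left(3 \right)}}{41} e_{35}


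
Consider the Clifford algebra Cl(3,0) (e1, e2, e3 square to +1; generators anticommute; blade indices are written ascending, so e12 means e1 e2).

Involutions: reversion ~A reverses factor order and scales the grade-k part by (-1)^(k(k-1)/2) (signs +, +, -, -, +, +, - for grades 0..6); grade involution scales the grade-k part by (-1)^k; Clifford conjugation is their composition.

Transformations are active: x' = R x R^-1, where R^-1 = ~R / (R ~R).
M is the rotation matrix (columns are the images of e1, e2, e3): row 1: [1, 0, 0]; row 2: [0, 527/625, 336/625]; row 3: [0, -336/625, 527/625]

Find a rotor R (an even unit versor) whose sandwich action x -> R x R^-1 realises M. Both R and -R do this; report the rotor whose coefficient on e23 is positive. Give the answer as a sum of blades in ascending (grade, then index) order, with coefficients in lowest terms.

Method: write R = a + b12*e12 + b13*e13 + b23*e23 with a^2 + b12^2 + b13^2 + b23^2 = 1 (so R^-1 = ~R). Expanding the columns R e_j ~R gives tr M = 4a^2 - 1 and, from the antisymmetric part, M21 - M12 = -4a*b12, M13 - M31 = 4a*b13, M32 - M23 = -4a*b23.
Here tr M = 1679/625, so a^2 = (1 + tr M)/4 = 576/625 and a = ±24/25. Taking a = 24/25: M21 - M12 = 0, M13 - M31 = 0, M32 - M23 = -672/625, giving b12 = 0, b13 = 0, b23 = 7/25, i.e. R = 24/25 + 7/25*e23.
Its e23 coefficient is already positive.
Answer: 24/25 + 7/25*e23. Why the constraint matters: R and -R act identically through the sandwich — M has trace 1679/625 either way — so only the sign condition on e23 picks one of the two preimages.
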